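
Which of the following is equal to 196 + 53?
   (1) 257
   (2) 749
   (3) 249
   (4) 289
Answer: 3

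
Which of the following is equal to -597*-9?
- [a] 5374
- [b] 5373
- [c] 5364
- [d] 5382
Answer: b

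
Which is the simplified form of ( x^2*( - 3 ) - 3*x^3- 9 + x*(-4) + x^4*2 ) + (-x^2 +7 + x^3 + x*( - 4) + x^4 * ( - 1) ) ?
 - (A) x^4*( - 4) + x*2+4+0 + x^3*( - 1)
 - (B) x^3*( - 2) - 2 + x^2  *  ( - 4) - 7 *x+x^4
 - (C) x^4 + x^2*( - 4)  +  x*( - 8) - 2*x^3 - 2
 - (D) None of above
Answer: C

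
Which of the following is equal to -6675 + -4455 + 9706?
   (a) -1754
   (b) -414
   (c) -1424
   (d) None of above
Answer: c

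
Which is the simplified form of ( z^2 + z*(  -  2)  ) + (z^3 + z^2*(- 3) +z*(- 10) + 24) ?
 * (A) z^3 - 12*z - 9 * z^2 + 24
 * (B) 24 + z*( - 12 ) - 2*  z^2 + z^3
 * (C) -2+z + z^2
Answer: B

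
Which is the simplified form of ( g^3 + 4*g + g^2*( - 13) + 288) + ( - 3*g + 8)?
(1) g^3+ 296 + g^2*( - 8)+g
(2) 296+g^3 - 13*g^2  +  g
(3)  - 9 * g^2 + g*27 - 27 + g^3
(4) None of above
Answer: 2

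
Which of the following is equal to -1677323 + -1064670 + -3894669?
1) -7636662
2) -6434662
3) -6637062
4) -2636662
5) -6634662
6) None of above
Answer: 6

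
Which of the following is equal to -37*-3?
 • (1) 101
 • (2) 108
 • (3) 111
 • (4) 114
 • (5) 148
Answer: 3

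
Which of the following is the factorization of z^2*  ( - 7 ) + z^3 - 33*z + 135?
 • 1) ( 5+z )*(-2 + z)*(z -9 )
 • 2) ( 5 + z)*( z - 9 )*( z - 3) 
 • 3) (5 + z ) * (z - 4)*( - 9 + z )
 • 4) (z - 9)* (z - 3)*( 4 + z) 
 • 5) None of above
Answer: 2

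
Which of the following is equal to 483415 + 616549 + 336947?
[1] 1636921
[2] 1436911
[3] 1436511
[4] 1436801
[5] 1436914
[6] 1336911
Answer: 2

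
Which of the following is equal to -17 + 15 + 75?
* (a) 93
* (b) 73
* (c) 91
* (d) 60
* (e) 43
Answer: b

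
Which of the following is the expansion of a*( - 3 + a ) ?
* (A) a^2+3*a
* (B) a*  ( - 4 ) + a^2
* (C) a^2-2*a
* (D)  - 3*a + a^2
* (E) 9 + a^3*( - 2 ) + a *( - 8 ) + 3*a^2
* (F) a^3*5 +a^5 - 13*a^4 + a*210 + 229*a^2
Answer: D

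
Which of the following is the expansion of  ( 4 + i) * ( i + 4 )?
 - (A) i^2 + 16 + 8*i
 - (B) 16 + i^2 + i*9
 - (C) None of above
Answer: A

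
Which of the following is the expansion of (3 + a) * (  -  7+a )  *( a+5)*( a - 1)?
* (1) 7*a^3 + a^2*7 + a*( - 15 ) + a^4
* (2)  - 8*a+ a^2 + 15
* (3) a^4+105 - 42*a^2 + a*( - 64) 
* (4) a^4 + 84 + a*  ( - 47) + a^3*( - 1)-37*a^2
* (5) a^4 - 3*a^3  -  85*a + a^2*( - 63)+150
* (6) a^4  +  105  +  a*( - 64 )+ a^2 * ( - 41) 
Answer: 3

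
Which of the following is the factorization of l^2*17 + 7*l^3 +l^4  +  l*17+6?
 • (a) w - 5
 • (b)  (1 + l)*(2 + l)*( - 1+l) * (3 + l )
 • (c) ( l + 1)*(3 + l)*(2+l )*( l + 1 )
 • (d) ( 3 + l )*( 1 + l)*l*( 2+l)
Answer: c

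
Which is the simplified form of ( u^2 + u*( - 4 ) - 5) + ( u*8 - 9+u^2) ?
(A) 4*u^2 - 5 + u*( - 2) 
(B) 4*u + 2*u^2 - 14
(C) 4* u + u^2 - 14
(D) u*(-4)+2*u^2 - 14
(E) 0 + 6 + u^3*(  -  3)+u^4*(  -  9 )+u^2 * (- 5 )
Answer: B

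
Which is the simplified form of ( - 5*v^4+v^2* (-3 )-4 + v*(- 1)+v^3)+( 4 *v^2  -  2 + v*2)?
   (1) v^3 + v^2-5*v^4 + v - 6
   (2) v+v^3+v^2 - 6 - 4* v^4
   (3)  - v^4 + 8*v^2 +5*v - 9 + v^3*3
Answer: 1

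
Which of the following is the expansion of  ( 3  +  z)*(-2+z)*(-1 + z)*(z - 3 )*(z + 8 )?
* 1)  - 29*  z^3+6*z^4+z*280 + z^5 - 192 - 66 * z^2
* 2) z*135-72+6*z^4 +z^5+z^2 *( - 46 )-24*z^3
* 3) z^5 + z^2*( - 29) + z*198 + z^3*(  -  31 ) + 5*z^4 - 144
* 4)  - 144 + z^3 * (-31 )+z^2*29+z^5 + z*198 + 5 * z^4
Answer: 3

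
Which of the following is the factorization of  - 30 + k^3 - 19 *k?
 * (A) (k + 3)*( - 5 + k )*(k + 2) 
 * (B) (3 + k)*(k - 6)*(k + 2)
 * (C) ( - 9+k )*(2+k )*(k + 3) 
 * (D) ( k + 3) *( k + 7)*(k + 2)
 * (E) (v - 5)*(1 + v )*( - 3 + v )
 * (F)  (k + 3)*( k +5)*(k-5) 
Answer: A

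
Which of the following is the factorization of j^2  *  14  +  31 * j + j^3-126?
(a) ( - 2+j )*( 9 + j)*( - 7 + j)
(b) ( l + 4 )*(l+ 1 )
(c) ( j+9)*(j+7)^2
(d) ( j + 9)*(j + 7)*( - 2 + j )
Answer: d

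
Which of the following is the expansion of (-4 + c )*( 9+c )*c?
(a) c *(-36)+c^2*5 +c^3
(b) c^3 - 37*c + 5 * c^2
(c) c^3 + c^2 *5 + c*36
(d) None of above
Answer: a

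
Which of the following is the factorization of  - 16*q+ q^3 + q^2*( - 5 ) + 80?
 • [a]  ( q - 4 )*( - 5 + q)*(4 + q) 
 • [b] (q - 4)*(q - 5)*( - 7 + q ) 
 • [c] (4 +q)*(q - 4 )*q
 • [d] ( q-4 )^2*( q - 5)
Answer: a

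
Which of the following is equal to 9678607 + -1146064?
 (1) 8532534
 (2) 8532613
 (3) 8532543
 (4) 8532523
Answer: 3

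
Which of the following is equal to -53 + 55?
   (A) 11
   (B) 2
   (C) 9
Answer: B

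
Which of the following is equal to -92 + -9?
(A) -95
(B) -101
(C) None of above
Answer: B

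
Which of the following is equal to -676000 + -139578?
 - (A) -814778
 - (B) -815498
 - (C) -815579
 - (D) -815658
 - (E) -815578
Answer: E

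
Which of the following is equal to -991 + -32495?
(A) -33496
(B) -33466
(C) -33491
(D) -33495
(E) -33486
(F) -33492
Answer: E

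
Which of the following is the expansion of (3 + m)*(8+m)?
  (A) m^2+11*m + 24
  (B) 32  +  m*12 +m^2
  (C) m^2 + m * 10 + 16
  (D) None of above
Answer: A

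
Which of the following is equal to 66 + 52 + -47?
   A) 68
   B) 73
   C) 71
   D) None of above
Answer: C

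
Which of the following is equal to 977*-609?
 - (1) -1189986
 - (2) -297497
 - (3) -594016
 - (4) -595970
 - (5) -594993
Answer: 5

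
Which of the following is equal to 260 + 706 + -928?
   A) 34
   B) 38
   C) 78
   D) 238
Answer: B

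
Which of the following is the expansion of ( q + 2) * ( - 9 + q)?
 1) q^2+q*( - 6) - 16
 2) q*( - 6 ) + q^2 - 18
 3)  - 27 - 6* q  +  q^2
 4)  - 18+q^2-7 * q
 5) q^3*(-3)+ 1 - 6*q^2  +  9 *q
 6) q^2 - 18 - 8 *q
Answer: 4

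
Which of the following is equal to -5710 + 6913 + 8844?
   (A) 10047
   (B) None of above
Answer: A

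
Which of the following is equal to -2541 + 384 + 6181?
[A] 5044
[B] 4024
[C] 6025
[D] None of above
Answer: B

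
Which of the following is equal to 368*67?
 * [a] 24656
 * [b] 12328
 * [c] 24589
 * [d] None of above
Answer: a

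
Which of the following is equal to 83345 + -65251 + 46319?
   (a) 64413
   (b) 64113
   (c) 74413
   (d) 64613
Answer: a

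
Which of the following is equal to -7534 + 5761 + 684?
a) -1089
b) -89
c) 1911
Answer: a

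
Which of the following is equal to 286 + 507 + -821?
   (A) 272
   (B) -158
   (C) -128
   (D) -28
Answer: D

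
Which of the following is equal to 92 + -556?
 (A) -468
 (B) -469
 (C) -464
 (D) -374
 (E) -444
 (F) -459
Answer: C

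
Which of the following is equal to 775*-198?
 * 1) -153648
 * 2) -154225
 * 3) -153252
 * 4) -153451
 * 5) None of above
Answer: 5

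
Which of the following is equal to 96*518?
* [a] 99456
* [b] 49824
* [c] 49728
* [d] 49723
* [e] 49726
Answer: c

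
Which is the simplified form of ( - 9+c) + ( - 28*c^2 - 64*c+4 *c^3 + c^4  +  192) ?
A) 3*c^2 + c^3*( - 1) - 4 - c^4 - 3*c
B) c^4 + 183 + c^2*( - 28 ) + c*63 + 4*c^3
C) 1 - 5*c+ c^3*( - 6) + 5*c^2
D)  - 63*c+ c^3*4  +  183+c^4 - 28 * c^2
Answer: D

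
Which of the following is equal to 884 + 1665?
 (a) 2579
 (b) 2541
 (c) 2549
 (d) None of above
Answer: c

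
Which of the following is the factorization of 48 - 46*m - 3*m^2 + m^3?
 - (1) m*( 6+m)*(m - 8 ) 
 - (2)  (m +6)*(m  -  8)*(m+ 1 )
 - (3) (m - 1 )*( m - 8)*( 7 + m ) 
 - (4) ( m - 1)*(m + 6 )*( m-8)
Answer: 4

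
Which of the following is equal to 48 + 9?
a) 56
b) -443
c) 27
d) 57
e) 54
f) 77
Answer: d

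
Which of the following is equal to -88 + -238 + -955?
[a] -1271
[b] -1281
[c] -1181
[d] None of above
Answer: b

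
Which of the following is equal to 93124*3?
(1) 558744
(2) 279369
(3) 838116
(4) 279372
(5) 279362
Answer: 4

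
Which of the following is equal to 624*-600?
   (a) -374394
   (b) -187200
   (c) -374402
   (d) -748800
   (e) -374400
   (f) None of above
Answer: e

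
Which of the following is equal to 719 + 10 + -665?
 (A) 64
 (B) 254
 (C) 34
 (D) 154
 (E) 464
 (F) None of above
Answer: A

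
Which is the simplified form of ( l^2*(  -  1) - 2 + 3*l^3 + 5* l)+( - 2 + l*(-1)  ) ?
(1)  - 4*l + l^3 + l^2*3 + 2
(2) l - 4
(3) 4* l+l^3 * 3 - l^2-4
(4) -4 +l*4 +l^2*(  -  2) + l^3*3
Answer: 3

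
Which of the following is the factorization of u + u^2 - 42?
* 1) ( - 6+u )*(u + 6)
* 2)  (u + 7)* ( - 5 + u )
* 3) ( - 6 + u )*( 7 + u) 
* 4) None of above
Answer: 3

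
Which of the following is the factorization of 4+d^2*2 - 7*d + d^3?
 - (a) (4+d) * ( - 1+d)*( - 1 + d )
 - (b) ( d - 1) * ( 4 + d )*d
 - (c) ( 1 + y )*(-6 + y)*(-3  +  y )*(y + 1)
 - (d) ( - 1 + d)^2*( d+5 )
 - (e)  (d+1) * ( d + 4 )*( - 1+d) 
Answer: a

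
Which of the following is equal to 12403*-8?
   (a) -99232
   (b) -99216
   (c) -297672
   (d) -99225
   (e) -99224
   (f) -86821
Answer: e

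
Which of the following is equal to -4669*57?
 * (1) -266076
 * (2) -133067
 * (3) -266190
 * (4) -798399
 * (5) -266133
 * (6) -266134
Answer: 5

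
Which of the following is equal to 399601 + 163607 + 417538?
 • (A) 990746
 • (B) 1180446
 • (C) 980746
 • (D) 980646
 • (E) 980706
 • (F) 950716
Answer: C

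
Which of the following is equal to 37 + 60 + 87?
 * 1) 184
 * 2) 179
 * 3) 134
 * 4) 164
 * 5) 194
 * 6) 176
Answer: 1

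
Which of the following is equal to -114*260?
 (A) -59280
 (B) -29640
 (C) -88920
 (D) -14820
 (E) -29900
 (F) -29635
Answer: B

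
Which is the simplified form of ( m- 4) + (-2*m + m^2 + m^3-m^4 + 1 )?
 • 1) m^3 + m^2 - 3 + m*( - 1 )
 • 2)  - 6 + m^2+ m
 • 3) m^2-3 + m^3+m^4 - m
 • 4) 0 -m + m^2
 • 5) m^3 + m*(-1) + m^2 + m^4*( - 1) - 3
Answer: 5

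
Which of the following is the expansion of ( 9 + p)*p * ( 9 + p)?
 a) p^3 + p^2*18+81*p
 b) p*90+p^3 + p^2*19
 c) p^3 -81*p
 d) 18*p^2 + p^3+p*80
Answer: a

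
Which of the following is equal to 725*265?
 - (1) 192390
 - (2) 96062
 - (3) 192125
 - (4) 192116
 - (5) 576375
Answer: 3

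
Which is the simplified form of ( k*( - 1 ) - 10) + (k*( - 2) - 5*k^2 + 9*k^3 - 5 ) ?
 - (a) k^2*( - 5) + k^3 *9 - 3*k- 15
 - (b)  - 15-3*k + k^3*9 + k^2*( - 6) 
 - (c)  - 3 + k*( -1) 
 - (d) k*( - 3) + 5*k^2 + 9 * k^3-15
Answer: a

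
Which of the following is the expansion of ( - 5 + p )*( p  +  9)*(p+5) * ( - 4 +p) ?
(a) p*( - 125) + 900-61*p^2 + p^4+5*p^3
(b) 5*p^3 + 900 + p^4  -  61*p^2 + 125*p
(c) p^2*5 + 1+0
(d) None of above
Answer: a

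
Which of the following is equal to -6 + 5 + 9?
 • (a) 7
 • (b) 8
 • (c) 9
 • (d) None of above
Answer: b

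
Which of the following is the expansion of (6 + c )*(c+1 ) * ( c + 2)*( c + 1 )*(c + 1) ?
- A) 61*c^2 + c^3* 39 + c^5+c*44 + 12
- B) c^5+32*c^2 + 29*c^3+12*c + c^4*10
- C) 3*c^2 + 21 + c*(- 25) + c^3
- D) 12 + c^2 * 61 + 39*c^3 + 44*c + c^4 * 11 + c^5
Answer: D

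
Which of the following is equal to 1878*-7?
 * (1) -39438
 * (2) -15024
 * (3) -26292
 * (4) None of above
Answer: 4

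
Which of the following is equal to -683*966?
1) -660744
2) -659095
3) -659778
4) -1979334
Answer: 3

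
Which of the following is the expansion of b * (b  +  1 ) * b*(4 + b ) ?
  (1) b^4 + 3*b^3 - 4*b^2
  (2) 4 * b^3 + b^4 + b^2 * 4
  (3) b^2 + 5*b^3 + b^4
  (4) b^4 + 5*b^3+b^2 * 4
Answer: 4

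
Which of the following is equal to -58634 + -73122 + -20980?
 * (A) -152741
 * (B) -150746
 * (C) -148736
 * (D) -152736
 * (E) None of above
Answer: D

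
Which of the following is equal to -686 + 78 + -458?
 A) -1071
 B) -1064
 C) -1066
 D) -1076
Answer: C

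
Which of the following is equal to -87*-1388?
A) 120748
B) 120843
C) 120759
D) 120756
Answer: D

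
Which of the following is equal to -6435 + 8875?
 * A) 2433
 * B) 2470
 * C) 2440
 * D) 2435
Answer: C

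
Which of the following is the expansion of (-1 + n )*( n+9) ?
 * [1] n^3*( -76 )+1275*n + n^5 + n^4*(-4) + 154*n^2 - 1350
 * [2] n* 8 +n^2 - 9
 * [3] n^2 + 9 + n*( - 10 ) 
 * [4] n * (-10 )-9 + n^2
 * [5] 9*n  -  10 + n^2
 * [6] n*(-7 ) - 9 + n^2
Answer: 2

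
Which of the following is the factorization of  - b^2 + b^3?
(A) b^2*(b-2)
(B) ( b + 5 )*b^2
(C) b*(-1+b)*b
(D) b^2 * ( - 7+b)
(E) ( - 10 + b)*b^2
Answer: C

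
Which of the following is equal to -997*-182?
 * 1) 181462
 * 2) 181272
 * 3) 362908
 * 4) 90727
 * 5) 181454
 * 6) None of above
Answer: 5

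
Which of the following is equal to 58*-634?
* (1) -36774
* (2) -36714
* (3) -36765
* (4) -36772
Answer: 4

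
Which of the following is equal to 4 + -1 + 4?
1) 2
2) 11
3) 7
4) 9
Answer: 3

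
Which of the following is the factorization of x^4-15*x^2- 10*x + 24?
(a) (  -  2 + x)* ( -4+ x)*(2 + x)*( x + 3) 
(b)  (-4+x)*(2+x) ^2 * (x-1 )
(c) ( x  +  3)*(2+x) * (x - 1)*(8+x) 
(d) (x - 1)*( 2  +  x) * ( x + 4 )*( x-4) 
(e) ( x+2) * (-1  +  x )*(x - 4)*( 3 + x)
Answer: e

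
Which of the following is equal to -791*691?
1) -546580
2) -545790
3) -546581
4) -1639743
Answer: 3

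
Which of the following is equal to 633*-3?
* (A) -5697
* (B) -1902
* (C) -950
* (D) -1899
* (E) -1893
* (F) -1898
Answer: D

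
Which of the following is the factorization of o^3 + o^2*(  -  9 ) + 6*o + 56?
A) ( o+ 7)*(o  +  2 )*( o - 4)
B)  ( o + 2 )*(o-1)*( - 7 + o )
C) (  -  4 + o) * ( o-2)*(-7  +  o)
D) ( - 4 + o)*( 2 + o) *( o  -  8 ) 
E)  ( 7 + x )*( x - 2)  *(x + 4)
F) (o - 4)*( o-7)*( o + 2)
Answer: F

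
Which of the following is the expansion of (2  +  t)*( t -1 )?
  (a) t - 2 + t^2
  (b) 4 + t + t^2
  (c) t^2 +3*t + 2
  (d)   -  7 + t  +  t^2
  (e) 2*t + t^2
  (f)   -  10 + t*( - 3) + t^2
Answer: a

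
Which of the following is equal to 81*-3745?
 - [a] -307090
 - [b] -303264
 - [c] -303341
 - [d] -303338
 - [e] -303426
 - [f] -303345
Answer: f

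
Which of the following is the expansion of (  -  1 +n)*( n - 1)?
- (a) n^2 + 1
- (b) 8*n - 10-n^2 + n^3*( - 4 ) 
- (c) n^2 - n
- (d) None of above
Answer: d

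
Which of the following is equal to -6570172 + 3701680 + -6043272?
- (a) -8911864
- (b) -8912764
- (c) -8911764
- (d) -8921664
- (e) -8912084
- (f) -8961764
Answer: c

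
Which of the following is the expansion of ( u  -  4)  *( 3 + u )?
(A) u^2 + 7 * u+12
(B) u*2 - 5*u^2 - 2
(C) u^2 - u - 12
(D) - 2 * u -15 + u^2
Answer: C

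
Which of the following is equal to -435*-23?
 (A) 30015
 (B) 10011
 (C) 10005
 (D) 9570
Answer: C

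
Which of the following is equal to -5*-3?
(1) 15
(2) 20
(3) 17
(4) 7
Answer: 1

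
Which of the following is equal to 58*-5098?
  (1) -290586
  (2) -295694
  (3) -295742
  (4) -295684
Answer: 4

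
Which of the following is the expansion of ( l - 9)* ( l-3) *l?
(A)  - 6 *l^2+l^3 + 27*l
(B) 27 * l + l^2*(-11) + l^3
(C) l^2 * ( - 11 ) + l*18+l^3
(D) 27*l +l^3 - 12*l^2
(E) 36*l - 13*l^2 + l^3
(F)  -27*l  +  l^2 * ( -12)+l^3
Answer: D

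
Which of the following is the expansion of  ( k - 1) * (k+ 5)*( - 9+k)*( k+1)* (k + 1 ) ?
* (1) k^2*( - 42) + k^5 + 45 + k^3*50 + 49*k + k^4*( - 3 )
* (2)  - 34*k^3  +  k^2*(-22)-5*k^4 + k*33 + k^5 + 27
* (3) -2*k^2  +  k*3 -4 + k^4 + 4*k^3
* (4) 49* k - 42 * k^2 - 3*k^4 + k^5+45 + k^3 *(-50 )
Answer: 4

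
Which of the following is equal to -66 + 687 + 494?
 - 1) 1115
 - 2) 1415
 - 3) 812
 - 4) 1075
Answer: 1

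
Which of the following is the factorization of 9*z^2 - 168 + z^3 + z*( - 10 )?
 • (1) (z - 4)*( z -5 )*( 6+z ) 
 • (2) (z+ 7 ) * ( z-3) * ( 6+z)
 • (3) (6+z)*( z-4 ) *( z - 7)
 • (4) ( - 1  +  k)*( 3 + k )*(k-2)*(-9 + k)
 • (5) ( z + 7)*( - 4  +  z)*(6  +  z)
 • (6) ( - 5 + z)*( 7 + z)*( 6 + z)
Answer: 5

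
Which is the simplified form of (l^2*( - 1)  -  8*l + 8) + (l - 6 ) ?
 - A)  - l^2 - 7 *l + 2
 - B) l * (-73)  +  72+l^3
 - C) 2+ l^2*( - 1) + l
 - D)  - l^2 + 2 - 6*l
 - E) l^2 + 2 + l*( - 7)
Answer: A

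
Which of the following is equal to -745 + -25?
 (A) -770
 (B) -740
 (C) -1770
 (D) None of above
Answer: A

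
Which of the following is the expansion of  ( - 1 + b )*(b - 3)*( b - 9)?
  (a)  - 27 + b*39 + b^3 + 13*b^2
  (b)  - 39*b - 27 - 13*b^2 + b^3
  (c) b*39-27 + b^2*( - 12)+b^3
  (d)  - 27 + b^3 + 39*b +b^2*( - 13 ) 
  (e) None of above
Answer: d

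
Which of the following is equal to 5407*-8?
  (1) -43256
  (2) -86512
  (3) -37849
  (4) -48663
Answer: 1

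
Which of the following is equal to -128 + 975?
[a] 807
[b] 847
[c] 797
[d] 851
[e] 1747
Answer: b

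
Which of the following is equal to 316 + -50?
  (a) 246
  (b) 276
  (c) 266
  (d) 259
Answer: c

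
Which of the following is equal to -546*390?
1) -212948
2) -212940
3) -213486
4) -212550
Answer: 2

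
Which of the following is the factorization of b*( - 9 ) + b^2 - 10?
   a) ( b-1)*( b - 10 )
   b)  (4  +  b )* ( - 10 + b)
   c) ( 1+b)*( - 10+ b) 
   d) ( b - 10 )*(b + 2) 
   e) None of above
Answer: c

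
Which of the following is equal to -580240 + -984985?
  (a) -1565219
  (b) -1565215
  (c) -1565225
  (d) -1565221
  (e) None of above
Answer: c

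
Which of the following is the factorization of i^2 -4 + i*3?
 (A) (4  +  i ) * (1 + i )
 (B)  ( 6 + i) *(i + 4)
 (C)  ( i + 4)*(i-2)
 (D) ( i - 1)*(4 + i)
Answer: D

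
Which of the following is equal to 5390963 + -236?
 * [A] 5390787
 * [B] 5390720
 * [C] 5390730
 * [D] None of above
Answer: D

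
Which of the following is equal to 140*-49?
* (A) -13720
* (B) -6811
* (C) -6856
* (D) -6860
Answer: D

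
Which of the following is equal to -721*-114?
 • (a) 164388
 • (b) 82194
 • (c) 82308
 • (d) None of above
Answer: b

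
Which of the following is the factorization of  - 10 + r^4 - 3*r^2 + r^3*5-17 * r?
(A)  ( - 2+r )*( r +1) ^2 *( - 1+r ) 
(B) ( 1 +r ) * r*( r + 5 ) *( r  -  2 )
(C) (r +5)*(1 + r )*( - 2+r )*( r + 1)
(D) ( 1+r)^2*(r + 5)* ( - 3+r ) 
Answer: C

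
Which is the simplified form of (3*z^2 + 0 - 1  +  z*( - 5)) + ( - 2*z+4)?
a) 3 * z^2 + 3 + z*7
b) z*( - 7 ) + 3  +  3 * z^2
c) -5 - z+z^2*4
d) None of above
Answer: b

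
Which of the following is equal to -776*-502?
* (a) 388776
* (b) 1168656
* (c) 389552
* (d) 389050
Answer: c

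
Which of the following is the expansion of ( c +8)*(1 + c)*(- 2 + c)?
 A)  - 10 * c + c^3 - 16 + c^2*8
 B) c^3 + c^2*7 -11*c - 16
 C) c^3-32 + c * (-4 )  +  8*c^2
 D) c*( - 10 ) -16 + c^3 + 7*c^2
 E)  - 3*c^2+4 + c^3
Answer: D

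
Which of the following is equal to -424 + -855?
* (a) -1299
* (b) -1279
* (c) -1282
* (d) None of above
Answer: b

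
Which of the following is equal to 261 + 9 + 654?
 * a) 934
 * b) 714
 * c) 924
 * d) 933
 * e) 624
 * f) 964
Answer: c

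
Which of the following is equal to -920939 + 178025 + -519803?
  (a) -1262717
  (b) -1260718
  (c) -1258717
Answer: a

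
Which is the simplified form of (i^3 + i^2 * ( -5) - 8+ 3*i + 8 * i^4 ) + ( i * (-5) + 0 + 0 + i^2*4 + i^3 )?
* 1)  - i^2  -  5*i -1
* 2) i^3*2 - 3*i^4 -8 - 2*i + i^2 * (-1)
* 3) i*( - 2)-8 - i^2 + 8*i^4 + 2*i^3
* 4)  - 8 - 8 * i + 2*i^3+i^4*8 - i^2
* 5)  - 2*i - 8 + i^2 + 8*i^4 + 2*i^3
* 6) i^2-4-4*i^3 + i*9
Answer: 3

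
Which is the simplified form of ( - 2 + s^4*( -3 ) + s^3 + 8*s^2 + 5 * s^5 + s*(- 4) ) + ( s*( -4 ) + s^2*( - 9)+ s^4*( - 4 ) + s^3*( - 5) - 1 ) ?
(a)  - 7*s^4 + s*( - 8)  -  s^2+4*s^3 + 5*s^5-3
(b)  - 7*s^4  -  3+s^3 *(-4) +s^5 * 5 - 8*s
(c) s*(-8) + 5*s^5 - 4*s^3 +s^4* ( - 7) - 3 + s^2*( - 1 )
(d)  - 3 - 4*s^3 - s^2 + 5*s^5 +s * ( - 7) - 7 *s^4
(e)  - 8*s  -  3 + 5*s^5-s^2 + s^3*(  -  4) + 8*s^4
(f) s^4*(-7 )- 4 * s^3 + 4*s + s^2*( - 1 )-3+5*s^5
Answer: c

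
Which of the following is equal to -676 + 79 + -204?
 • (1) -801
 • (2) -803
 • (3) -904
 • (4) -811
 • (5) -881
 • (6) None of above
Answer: 1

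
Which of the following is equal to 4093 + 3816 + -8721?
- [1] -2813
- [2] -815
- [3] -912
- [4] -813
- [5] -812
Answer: 5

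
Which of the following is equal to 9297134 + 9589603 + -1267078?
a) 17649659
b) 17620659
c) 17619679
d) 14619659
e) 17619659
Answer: e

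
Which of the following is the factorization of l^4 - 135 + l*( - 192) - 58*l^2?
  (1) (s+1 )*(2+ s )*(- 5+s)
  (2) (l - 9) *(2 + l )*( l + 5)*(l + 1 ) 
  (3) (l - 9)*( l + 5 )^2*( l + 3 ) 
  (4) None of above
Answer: 4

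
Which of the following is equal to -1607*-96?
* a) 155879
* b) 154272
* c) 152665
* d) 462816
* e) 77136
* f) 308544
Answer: b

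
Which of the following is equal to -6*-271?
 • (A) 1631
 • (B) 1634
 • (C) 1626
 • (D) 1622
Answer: C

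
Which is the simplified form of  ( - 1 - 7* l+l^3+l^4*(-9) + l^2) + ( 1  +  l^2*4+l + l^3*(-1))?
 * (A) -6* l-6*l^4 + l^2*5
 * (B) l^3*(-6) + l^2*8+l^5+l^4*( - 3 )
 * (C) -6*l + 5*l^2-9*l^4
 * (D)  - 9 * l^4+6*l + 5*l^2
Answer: C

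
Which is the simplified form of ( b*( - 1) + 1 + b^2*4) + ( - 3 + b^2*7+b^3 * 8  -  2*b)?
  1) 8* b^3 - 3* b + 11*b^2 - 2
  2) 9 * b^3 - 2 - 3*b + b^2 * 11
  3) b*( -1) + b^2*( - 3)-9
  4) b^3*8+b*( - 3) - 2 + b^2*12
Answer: 1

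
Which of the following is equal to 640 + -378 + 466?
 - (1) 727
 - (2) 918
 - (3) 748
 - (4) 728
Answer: 4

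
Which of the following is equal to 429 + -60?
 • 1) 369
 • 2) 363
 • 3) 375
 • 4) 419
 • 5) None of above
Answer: 1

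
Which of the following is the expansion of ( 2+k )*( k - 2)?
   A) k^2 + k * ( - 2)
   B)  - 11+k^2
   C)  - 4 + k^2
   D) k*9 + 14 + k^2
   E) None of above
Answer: C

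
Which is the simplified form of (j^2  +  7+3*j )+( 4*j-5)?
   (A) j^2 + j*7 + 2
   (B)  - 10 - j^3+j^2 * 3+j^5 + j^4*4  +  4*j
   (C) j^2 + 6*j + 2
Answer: A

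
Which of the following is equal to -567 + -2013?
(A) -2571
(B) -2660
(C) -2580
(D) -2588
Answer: C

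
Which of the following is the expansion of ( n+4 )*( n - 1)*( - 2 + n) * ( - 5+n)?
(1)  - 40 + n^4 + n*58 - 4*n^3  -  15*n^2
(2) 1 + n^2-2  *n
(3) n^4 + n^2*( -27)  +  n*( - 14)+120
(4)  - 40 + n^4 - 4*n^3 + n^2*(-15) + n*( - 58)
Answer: 1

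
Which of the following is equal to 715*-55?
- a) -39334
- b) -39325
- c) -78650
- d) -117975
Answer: b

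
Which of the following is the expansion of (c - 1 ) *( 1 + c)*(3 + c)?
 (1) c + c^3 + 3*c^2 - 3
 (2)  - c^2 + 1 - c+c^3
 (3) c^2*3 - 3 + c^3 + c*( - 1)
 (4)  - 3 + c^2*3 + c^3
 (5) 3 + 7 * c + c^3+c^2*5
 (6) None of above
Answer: 3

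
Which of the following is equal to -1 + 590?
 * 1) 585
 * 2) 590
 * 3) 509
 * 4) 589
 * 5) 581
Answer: 4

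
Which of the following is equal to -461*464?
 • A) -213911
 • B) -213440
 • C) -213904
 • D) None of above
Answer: C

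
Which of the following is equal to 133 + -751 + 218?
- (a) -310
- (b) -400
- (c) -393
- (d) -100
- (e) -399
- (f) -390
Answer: b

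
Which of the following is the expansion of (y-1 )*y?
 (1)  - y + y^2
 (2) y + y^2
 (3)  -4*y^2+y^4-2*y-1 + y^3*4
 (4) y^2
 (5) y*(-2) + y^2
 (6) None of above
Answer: 1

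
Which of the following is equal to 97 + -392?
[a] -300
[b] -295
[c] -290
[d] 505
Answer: b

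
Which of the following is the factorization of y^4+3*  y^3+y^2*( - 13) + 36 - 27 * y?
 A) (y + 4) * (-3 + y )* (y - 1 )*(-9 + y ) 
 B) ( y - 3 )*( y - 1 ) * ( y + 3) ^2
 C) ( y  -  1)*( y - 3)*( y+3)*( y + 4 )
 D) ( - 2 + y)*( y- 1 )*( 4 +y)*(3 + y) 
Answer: C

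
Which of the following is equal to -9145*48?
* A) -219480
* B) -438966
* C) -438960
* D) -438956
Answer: C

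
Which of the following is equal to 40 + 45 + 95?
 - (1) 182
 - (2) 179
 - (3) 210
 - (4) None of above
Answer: 4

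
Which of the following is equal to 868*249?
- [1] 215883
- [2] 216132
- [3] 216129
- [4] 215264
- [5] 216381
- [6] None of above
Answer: 2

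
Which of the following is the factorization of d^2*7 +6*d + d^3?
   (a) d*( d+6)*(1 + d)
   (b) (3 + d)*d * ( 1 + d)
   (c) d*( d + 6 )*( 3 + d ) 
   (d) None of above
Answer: a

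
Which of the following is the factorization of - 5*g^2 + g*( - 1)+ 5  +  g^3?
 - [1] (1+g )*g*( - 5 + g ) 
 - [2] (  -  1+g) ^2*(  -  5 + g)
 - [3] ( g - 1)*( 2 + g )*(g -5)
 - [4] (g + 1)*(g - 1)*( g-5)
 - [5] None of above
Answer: 4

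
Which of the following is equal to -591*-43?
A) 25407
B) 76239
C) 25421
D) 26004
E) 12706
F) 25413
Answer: F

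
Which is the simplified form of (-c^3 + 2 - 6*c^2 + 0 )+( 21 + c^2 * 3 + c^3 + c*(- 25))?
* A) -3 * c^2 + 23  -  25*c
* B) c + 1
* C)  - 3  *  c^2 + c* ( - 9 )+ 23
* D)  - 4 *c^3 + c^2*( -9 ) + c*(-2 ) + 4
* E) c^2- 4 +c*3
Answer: A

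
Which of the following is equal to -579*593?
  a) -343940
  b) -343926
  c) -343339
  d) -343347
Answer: d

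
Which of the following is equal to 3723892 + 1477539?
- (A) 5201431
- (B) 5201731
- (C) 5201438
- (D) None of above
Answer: A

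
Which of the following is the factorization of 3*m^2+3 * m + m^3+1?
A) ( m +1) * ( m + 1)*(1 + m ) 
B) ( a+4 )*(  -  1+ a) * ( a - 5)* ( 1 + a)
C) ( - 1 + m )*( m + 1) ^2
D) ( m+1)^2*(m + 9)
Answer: A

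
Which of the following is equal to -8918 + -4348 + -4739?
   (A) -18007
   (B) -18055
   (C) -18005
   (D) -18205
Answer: C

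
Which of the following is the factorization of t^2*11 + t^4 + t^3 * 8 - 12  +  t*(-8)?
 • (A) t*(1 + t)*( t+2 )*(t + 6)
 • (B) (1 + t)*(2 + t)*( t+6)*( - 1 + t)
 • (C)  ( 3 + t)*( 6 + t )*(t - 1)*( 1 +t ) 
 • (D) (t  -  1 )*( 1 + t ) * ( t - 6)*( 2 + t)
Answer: B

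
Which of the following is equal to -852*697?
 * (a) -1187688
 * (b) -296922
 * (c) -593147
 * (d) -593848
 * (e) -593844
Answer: e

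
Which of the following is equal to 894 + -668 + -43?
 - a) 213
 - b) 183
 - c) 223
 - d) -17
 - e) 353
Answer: b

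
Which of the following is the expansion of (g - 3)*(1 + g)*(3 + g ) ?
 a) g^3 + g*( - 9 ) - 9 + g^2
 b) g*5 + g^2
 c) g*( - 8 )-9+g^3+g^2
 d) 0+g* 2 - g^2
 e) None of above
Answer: a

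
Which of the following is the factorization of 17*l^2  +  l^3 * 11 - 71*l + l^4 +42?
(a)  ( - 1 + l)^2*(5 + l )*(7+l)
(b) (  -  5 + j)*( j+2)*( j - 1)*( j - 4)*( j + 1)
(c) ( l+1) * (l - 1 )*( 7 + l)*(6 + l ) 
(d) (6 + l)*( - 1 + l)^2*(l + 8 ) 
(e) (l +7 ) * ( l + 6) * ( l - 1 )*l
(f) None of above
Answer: f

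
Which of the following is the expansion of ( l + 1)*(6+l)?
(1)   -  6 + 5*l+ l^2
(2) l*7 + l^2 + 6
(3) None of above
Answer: 2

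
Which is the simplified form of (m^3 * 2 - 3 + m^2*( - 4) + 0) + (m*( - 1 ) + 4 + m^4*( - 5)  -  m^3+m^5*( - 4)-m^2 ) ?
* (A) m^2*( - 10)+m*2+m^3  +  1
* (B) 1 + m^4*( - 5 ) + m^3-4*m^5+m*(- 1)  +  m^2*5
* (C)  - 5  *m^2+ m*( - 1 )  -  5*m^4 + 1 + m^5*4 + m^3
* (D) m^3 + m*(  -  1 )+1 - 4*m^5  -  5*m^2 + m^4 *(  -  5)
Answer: D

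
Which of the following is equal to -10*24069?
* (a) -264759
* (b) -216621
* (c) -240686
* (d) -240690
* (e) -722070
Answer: d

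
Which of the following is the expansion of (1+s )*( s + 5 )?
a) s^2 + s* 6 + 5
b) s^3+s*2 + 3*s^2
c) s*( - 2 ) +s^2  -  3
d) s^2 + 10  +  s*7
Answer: a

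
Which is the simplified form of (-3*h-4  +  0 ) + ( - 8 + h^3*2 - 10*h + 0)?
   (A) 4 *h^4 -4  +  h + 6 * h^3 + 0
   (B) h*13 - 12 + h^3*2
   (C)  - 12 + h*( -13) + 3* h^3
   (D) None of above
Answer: D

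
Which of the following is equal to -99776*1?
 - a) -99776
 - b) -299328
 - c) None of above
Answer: a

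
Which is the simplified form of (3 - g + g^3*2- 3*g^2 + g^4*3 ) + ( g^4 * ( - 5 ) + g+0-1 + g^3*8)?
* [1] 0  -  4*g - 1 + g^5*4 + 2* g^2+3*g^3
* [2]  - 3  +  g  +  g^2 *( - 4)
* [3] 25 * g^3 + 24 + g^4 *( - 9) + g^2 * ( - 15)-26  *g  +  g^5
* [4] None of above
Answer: 4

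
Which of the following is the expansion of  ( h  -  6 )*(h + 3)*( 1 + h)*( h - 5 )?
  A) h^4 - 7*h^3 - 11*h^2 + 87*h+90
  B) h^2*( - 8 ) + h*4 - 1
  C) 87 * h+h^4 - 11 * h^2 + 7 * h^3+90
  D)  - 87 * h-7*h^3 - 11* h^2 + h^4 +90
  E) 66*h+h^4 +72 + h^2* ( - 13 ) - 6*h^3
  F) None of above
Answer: A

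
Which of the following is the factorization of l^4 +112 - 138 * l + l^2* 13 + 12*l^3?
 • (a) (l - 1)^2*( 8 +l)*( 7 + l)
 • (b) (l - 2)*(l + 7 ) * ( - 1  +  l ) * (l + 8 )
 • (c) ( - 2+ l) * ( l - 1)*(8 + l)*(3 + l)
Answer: b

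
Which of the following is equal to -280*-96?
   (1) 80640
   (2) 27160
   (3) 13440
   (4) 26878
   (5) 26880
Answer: 5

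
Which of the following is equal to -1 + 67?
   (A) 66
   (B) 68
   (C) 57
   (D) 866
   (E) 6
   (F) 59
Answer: A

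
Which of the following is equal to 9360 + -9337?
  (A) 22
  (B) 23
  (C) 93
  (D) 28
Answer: B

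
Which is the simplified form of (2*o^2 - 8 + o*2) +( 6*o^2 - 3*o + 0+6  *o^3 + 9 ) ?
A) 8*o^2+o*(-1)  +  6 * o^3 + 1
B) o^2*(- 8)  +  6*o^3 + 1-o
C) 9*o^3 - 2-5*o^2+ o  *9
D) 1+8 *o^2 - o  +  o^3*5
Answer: A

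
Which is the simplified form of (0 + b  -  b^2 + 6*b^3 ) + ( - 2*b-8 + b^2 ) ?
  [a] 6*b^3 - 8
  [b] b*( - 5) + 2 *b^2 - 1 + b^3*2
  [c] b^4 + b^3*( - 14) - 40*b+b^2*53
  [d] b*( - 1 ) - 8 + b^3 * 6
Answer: d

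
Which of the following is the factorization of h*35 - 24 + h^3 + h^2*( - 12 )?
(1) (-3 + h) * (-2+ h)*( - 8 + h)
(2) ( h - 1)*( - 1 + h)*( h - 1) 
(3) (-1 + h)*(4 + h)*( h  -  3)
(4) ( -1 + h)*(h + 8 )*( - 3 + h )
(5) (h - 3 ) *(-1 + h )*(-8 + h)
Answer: 5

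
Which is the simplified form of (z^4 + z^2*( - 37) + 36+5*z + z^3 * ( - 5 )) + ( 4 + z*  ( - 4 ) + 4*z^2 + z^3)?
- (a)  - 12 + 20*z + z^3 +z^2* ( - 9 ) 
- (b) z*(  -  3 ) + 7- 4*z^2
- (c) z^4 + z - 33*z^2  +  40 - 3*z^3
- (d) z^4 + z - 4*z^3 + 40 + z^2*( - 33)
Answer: d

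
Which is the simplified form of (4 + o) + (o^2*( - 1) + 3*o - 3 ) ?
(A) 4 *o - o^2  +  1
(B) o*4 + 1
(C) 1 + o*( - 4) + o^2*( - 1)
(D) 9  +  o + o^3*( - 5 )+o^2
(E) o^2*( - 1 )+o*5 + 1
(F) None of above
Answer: A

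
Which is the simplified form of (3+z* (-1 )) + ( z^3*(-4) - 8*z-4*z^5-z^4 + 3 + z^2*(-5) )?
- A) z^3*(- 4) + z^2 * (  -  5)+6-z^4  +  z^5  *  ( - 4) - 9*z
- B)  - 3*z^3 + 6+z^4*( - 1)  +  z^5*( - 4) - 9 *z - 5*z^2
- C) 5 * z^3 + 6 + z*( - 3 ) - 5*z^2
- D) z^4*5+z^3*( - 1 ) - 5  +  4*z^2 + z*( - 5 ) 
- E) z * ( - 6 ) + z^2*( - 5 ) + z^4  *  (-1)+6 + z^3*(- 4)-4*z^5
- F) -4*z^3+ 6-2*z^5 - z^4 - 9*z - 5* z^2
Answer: A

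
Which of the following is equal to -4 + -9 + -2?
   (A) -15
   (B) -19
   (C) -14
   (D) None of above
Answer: A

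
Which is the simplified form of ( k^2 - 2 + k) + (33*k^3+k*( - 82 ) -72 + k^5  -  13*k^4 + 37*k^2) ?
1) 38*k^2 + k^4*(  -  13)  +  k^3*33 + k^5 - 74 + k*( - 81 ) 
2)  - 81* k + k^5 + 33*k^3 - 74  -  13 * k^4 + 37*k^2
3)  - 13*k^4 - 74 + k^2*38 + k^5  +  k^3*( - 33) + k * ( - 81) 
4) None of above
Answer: 1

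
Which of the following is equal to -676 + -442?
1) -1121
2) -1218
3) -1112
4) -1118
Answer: 4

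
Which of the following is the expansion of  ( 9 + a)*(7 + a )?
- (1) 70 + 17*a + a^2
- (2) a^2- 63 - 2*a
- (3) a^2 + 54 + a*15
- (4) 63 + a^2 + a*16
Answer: 4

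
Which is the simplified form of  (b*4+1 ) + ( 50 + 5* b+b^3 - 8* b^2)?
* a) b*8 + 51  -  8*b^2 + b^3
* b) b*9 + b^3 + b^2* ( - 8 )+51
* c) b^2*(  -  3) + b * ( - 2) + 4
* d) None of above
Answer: b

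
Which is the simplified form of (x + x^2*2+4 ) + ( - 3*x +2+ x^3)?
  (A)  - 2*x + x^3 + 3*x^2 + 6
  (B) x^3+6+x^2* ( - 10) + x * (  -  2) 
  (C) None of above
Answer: C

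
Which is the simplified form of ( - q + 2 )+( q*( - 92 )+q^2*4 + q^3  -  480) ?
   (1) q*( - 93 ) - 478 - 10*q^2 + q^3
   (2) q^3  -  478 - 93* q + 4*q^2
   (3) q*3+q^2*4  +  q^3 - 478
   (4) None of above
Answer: 2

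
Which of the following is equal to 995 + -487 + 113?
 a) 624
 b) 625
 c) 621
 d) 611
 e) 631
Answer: c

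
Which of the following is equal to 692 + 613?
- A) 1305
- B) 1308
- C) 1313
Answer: A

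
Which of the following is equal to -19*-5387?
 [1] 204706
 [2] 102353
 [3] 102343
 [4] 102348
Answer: 2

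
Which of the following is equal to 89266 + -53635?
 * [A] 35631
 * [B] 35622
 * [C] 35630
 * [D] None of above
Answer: A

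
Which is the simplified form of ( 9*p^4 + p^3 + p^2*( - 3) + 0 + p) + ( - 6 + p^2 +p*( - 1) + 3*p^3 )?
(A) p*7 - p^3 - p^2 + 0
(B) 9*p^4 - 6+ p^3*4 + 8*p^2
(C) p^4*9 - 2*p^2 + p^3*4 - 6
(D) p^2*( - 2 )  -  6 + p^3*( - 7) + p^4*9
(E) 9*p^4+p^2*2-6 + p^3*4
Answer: C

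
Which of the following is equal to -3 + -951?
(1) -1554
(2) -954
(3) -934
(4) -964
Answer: 2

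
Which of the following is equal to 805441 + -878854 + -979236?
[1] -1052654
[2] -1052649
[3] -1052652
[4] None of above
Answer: 2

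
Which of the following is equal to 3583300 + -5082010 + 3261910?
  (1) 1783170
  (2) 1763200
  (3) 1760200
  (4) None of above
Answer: 2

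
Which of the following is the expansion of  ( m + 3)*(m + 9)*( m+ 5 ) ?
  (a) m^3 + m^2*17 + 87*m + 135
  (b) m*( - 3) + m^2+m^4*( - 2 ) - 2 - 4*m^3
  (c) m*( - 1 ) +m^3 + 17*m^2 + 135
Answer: a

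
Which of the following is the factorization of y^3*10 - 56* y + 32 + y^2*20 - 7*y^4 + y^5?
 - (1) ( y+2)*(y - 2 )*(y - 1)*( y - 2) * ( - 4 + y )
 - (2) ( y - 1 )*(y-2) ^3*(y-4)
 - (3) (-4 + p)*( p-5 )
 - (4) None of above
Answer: 1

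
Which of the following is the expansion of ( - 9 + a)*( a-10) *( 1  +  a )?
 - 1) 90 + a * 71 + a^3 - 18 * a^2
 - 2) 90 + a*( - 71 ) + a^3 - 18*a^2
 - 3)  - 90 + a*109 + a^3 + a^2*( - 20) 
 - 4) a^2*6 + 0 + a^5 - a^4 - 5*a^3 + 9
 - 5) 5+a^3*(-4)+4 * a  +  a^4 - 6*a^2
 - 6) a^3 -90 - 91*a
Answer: 1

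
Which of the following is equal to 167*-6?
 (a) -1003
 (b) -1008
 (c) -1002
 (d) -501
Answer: c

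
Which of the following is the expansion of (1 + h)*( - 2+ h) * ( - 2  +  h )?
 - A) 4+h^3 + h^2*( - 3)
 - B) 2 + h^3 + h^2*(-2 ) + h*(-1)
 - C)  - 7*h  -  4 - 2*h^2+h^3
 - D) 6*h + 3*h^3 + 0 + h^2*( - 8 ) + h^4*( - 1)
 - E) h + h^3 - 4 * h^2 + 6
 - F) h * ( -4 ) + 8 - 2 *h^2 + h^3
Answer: A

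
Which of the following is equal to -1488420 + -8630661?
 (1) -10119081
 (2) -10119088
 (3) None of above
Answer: 1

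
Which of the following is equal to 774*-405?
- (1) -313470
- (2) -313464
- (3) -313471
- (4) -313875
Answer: 1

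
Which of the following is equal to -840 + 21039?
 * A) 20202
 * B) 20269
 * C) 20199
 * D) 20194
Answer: C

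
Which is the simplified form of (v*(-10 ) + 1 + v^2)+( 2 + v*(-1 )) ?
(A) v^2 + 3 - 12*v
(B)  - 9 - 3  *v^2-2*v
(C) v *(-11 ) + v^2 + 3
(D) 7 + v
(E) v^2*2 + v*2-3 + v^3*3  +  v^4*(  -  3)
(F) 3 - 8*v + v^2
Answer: C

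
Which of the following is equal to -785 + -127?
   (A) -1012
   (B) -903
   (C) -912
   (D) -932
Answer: C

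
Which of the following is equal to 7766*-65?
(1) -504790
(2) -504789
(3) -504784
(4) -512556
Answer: 1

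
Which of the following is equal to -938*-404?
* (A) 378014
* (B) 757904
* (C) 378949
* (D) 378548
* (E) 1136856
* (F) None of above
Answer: F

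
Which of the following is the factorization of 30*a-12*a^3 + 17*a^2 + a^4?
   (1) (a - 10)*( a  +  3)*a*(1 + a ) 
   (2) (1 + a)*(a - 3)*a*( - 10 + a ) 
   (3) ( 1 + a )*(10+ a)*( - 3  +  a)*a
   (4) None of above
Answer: 2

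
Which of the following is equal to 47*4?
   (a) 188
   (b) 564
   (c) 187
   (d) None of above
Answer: a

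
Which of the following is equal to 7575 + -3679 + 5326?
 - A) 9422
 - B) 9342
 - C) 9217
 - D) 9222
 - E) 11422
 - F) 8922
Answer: D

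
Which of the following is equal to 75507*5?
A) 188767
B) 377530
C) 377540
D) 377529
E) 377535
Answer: E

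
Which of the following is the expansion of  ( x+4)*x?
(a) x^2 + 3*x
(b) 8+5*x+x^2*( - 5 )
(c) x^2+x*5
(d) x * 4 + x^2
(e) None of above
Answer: d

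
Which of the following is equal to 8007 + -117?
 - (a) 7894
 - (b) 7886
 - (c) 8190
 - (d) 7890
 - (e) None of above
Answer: d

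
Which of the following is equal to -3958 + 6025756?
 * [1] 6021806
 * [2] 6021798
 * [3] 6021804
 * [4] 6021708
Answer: 2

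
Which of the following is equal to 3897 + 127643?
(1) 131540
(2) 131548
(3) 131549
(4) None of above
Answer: 1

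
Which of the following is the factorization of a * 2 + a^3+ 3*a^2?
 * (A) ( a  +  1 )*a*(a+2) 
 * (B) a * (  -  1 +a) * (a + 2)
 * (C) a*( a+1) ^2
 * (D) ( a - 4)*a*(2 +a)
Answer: A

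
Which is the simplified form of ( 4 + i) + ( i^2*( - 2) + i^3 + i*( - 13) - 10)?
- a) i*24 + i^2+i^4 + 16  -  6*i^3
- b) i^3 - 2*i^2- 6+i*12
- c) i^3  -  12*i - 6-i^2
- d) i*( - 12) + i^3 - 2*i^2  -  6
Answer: d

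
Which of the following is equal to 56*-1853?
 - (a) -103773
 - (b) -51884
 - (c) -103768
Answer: c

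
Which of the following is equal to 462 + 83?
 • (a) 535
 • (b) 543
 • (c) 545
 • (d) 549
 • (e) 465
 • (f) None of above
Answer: c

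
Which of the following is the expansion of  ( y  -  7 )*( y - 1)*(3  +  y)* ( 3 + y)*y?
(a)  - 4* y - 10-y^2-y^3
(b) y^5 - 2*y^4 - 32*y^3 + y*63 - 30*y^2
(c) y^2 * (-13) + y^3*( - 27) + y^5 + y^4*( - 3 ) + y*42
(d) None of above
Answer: b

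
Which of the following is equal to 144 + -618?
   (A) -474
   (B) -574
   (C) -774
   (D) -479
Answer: A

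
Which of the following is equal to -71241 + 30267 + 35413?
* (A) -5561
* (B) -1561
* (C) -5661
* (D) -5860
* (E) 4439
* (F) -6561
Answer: A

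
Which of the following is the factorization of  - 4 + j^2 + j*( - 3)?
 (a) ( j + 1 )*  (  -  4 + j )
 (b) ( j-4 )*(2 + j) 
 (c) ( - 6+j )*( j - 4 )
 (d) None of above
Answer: a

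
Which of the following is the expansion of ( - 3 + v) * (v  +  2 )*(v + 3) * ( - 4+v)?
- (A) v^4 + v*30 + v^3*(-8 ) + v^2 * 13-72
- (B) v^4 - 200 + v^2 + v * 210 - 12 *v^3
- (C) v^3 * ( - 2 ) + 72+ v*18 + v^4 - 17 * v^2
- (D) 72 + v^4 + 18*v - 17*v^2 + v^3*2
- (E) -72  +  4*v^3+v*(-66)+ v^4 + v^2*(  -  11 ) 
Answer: C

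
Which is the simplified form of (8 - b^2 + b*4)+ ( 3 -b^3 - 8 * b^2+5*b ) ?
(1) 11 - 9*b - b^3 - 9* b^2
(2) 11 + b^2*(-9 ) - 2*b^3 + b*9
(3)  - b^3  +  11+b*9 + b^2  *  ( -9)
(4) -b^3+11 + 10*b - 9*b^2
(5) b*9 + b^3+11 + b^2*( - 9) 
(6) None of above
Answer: 3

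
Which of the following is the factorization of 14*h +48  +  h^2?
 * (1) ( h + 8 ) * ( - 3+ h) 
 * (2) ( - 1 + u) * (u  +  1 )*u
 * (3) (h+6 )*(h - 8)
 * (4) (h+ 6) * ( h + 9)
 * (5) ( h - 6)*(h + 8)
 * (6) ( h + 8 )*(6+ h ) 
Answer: 6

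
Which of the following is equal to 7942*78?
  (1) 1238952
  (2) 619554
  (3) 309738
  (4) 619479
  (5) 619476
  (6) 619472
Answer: 5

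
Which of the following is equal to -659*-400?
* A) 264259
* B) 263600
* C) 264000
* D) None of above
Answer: B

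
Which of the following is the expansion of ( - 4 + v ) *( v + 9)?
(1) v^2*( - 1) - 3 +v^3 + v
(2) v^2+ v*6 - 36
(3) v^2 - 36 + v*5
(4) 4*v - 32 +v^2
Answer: 3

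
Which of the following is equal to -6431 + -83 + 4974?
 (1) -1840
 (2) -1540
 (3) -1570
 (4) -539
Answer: 2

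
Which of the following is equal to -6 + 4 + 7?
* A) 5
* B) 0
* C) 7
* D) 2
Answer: A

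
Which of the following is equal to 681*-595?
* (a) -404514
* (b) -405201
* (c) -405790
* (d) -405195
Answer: d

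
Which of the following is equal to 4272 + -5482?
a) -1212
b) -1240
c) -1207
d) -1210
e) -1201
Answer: d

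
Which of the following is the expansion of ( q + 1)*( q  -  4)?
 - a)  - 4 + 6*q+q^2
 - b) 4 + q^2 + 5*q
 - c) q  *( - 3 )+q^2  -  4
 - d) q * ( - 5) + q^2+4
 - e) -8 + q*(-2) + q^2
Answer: c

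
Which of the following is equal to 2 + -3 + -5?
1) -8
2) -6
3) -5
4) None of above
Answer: 2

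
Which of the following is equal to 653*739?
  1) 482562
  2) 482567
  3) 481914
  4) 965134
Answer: 2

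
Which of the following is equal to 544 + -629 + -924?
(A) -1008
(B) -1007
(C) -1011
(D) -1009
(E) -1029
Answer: D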